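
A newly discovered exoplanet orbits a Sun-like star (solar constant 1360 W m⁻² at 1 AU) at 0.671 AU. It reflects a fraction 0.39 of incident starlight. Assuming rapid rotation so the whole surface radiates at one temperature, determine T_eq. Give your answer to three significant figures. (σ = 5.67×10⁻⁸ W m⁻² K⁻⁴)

T_eq ≈ 300 K

Flux at 0.671 AU: S = 1360/0.671² = 3020 W m⁻².
Energy balance: absorbed = emitted ⇒ πR²·S(1−A) = 4πR²·σT_eq⁴, so T_eq⁴ = S(1−A)/(4σ).
T_eq = [3020 × 0.61 / (4 × 5.67×10⁻⁸)]^(1/4) = (8.12×10⁹)^(1/4) = 300 K.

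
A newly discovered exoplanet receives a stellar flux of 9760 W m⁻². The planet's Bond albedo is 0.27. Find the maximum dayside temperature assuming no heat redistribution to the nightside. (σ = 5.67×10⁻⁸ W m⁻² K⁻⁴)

With no redistribution each surface element balances locally: S(1−A) = σT⁴.
T = [9760 × 0.73 / 5.67×10⁻⁸]^(1/4) = (1.26×10¹¹)^(1/4) = 595 K.

T_ss ≈ 595 K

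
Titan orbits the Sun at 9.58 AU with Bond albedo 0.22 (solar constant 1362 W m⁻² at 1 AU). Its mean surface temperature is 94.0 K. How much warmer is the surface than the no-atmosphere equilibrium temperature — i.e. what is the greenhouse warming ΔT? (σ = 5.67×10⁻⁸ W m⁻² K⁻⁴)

S = 1362/9.58² = 14.84 W m⁻².
T_eq = [S(1−A)/(4σ)]^(1/4) = [14.84×0.78/(4×5.67×10⁻⁸)]^(1/4) = 84.5 K.
ΔT = T_surf − T_eq = 94 − 84.5.

ΔT ≈ 9.5 K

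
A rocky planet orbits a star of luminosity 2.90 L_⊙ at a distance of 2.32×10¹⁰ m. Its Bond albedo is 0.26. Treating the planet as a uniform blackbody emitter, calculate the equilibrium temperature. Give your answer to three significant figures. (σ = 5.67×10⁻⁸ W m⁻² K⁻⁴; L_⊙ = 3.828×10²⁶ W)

L = 2.90 × 3.828×10²⁶ = 1.11×10²⁷ W.
Flux: S = L/(4πd²) = 1.11×10²⁷/(4π×(2.32×10¹⁰)²) = 1.64×10⁵ W m⁻².
Energy balance: absorbed = emitted ⇒ πR²·S(1−A) = 4πR²·σT_eq⁴, so T_eq⁴ = S(1−A)/(4σ).
T_eq = [1.64×10⁵ × 0.74 / (4 × 5.67×10⁻⁸)]^(1/4) = (5.36×10¹¹)^(1/4) = 855 K.

T_eq ≈ 855 K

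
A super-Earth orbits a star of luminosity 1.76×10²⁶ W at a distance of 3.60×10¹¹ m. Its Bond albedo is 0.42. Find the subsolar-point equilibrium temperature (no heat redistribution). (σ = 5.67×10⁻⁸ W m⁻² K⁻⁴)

Flux: S = L/(4πd²) = 1.76×10²⁶/(4π×(3.60×10¹¹)²) = 108 W m⁻².
At the subsolar point the surface absorbs S(1−A) and emits σT⁴ per unit area — no factor of 4, since only the local patch is in balance.
T = [108 × 0.58 / 5.67×10⁻⁸]^(1/4) = (1.11×10⁹)^(1/4) = 182 K.

T_ss ≈ 182 K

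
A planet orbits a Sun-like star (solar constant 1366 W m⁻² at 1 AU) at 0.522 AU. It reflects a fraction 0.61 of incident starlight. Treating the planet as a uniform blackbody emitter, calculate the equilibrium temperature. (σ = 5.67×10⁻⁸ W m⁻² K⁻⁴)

T_eq ≈ 305 K

Flux at 0.522 AU: S = 1366/0.522² = 5010 W m⁻².
Energy balance: absorbed = emitted ⇒ πR²·S(1−A) = 4πR²·σT_eq⁴, so T_eq⁴ = S(1−A)/(4σ).
T_eq = [5010 × 0.39 / (4 × 5.67×10⁻⁸)]^(1/4) = (8.62×10⁹)^(1/4) = 305 K.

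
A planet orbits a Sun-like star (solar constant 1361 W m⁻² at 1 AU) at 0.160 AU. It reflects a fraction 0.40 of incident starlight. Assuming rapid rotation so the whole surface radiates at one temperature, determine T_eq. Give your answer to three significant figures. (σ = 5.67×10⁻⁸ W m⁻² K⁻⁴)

T_eq ≈ 612 K

Flux at 0.160 AU: S = 1361/0.160² = 5.32×10⁴ W m⁻².
Energy balance: absorbed = emitted ⇒ πR²·S(1−A) = 4πR²·σT_eq⁴, so T_eq⁴ = S(1−A)/(4σ).
T_eq = [5.32×10⁴ × 0.60 / (4 × 5.67×10⁻⁸)]^(1/4) = (1.41×10¹¹)^(1/4) = 612 K.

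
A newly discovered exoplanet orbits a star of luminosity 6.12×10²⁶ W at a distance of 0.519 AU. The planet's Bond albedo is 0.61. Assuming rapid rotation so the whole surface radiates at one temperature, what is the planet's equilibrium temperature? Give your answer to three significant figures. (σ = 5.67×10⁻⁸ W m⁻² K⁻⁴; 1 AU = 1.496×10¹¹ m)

d = 0.519 AU = 7.76×10¹⁰ m.
Flux: S = L/(4πd²) = 6.12×10²⁶/(4π×(7.76×10¹⁰)²) = 8080 W m⁻².
Energy balance: absorbed = emitted ⇒ πR²·S(1−A) = 4πR²·σT_eq⁴, so T_eq⁴ = S(1−A)/(4σ).
T_eq = [8080 × 0.39 / (4 × 5.67×10⁻⁸)]^(1/4) = (1.39×10¹⁰)^(1/4) = 343 K.

T_eq ≈ 343 K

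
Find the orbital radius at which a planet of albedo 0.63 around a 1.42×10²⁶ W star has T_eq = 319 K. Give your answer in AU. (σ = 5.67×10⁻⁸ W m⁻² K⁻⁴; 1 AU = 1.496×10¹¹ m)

d ≈ 0.282 AU

From T_eq⁴ = L(1−A)/(16πσd²): d = √[L(1−A)/(16πσT_eq⁴)].
d = √[1.42×10²⁶ × 0.37 / (16π × 5.67×10⁻⁸ × (319)⁴)] = 4.22×10¹⁰ m = 0.282 AU.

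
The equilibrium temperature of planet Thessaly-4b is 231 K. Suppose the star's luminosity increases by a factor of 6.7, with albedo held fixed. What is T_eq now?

T_eq ≈ 372 K

T_eq ∝ L^(1/4) · d^(−1/2).
T′ = 231 × 6.7^(1/4) = 372 K.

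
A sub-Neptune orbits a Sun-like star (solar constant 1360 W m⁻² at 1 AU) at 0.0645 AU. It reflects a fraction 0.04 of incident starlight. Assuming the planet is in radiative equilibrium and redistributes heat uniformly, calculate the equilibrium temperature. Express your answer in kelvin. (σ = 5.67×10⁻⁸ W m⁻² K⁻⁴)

Flux at 0.0645 AU: S = 1360/0.0645² = 3.27×10⁵ W m⁻².
Energy balance: absorbed = emitted ⇒ πR²·S(1−A) = 4πR²·σT_eq⁴, so T_eq⁴ = S(1−A)/(4σ).
T_eq = [3.27×10⁵ × 0.96 / (4 × 5.67×10⁻⁸)]^(1/4) = (1.38×10¹²)^(1/4) = 1080 K.

T_eq ≈ 1080 K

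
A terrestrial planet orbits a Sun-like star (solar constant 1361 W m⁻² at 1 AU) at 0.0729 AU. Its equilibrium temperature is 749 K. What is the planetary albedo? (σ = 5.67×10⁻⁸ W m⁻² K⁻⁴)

Flux at 0.0729 AU: S = 1361/0.0729² = 2.56×10⁵ W m⁻².
From T_eq⁴ = S(1−A)/(4σ): 1−A = 4σT_eq⁴/S.
1−A = 4 × 5.67×10⁻⁸ × (749)⁴ / 2.56×10⁵ = 0.279.

A ≈ 0.72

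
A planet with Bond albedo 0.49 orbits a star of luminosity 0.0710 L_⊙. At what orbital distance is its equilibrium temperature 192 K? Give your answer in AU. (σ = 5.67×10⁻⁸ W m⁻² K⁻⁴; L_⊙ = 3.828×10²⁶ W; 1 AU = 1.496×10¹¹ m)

d ≈ 0.400 AU

L = 0.0710 × 3.828×10²⁶ = 2.72×10²⁵ W.
From T_eq⁴ = L(1−A)/(16πσd²): d = √[L(1−A)/(16πσT_eq⁴)].
d = √[2.72×10²⁵ × 0.51 / (16π × 5.67×10⁻⁸ × (192)⁴)] = 5.98×10¹⁰ m = 0.400 AU.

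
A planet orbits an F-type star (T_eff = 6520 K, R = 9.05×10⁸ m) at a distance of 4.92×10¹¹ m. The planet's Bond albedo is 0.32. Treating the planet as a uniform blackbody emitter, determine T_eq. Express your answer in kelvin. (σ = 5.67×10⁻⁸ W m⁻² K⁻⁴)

L = 4πR_⋆²σT_⋆⁴ = 4π(9.05×10⁸)² × 5.67×10⁻⁸ × (6520)⁴ = 1.05×10²⁷ W.
S = L/(4πd²) = 347 W m⁻².
Energy balance: absorbed = emitted ⇒ πR²·S(1−A) = 4πR²·σT_eq⁴, so T_eq⁴ = S(1−A)/(4σ).
T_eq = [347 × 0.68 / (4 × 5.67×10⁻⁸)]^(1/4) = (1.04×10⁹)^(1/4) = 180 K.

T_eq ≈ 180 K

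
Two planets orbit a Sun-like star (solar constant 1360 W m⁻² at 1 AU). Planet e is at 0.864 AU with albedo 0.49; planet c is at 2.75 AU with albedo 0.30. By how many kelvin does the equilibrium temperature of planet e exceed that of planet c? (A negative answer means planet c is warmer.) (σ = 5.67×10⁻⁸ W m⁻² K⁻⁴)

ΔT ≈ 99.5 K

T_eq = [S₀(1−A)/(4σd²)]^(1/4), so T ∝ (1−A)^(1/4) / √d.
T₁ = [1360×0.51/(4×5.67×10⁻⁸×0.864²)]^(1/4) = 252.99 K.
T₂ = [1360×0.70/(4×5.67×10⁻⁸×2.75²)]^(1/4) = 153.49 K.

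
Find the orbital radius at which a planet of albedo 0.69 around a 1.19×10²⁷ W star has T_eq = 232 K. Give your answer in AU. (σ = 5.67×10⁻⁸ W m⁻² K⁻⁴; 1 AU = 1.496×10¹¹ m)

d ≈ 1.41 AU

From T_eq⁴ = L(1−A)/(16πσd²): d = √[L(1−A)/(16πσT_eq⁴)].
d = √[1.19×10²⁷ × 0.31 / (16π × 5.67×10⁻⁸ × (232)⁴)] = 2.11×10¹¹ m = 1.41 AU.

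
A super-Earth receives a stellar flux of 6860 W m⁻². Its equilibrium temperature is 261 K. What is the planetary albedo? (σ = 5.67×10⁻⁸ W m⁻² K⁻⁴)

From T_eq⁴ = S(1−A)/(4σ): 1−A = 4σT_eq⁴/S.
1−A = 4 × 5.67×10⁻⁸ × (261)⁴ / 6860 = 0.153.

A ≈ 0.85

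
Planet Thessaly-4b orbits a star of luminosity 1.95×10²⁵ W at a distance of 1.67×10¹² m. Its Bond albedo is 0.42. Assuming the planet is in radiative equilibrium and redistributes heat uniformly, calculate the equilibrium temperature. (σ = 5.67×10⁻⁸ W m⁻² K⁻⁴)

Flux: S = L/(4πd²) = 1.95×10²⁵/(4π×(1.67×10¹²)²) = 0.556 W m⁻².
Energy balance: absorbed = emitted ⇒ πR²·S(1−A) = 4πR²·σT_eq⁴, so T_eq⁴ = S(1−A)/(4σ).
T_eq = [0.556 × 0.58 / (4 × 5.67×10⁻⁸)]^(1/4) = (1.42×10⁶)^(1/4) = 34.5 K.

T_eq ≈ 34.5 K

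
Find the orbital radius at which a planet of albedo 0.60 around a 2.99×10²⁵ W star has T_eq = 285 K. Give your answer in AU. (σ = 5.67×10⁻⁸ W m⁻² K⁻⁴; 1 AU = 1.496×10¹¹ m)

From T_eq⁴ = L(1−A)/(16πσd²): d = √[L(1−A)/(16πσT_eq⁴)].
d = √[2.99×10²⁵ × 0.40 / (16π × 5.67×10⁻⁸ × (285)⁴)] = 2.52×10¹⁰ m = 0.169 AU.

d ≈ 0.169 AU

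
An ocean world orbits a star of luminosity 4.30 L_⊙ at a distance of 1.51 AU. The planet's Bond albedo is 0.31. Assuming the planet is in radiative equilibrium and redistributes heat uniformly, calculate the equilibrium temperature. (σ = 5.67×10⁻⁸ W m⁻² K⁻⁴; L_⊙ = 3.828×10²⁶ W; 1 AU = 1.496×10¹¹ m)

T_eq ≈ 297 K

d = 1.51 AU = 2.26×10¹¹ m.
L = 4.30 × 3.828×10²⁶ = 1.65×10²⁷ W.
Flux: S = L/(4πd²) = 1.65×10²⁷/(4π×(2.26×10¹¹)²) = 2570 W m⁻².
Energy balance: absorbed = emitted ⇒ πR²·S(1−A) = 4πR²·σT_eq⁴, so T_eq⁴ = S(1−A)/(4σ).
T_eq = [2570 × 0.69 / (4 × 5.67×10⁻⁸)]^(1/4) = (7.81×10⁹)^(1/4) = 297 K.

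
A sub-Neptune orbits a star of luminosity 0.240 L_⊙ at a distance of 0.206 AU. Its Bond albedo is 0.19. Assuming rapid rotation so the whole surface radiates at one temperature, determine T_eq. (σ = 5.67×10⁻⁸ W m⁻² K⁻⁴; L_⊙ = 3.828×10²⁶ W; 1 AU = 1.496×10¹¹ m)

d = 0.206 AU = 3.08×10¹⁰ m.
L = 0.240 × 3.828×10²⁶ = 9.19×10²⁵ W.
Flux: S = L/(4πd²) = 9.19×10²⁵/(4π×(3.08×10¹⁰)²) = 7700 W m⁻².
Energy balance: absorbed = emitted ⇒ πR²·S(1−A) = 4πR²·σT_eq⁴, so T_eq⁴ = S(1−A)/(4σ).
T_eq = [7700 × 0.81 / (4 × 5.67×10⁻⁸)]^(1/4) = (2.75×10¹⁰)^(1/4) = 407 K.

T_eq ≈ 407 K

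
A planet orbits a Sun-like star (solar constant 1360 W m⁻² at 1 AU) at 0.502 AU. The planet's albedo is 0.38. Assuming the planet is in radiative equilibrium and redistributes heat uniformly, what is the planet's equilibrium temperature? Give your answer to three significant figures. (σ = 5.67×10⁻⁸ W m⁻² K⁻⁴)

Flux at 0.502 AU: S = 1360/0.502² = 5400 W m⁻².
Energy balance: absorbed = emitted ⇒ πR²·S(1−A) = 4πR²·σT_eq⁴, so T_eq⁴ = S(1−A)/(4σ).
T_eq = [5400 × 0.62 / (4 × 5.67×10⁻⁸)]^(1/4) = (1.48×10¹⁰)^(1/4) = 349 K.

T_eq ≈ 349 K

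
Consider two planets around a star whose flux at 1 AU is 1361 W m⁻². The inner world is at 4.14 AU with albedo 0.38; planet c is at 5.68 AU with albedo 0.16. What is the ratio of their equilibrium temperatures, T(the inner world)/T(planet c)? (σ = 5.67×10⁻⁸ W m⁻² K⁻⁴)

T_eq = [S₀(1−A)/(4σd²)]^(1/4), so T ∝ (1−A)^(1/4) / √d.
T₁ = [1361×0.62/(4×5.67×10⁻⁸×4.14²)]^(1/4) = 121.38 K.
T₂ = [1361×0.84/(4×5.67×10⁻⁸×5.68²)]^(1/4) = 111.80 K.

T₁/T₂ ≈ 1.086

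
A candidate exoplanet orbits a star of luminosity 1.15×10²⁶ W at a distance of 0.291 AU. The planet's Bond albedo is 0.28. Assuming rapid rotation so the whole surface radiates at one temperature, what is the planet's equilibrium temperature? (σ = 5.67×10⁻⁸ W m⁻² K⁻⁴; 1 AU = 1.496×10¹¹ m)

d = 0.291 AU = 4.35×10¹⁰ m.
Flux: S = L/(4πd²) = 1.15×10²⁶/(4π×(4.35×10¹⁰)²) = 4830 W m⁻².
Energy balance: absorbed = emitted ⇒ πR²·S(1−A) = 4πR²·σT_eq⁴, so T_eq⁴ = S(1−A)/(4σ).
T_eq = [4830 × 0.72 / (4 × 5.67×10⁻⁸)]^(1/4) = (1.53×10¹⁰)^(1/4) = 352 K.

T_eq ≈ 352 K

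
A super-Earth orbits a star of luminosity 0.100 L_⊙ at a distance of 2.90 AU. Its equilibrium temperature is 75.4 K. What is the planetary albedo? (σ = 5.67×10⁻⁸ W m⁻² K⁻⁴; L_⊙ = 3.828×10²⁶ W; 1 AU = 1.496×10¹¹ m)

A ≈ 0.55

d = 2.90 AU = 4.34×10¹¹ m.
L = 0.100 × 3.828×10²⁶ = 3.83×10²⁵ W.
Flux: S = L/(4πd²) = 3.83×10²⁵/(4π×(4.34×10¹¹)²) = 16.2 W m⁻².
From T_eq⁴ = S(1−A)/(4σ): 1−A = 4σT_eq⁴/S.
1−A = 4 × 5.67×10⁻⁸ × (75.4)⁴ / 16.2 = 0.453.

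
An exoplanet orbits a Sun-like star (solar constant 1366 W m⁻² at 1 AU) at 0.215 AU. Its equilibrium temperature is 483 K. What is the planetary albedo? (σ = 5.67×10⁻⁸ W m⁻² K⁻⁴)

A ≈ 0.58

Flux at 0.215 AU: S = 1366/0.215² = 2.96×10⁴ W m⁻².
From T_eq⁴ = S(1−A)/(4σ): 1−A = 4σT_eq⁴/S.
1−A = 4 × 5.67×10⁻⁸ × (483)⁴ / 2.96×10⁴ = 0.418.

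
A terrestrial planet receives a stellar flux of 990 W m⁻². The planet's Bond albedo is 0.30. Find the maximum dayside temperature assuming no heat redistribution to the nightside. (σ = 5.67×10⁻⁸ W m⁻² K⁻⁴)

With no redistribution each surface element balances locally: S(1−A) = σT⁴.
T = [990 × 0.70 / 5.67×10⁻⁸]^(1/4) = (1.22×10¹⁰)^(1/4) = 332 K.

T_ss ≈ 332 K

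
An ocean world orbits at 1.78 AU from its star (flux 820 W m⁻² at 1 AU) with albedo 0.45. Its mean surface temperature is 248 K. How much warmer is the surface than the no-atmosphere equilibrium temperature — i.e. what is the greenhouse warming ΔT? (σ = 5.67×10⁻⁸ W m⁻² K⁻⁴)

S = 820/1.78² = 258.8 W m⁻².
T_eq = [S(1−A)/(4σ)]^(1/4) = [258.8×0.55/(4×5.67×10⁻⁸)]^(1/4) = 158.3 K.
ΔT = T_surf − T_eq = 248 − 158.3.

ΔT ≈ 89.7 K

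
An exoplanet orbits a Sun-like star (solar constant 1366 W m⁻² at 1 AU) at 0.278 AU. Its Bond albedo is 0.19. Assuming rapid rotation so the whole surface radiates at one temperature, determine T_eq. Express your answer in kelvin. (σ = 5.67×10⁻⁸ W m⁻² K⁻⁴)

Flux at 0.278 AU: S = 1366/0.278² = 1.77×10⁴ W m⁻².
Energy balance: absorbed = emitted ⇒ πR²·S(1−A) = 4πR²·σT_eq⁴, so T_eq⁴ = S(1−A)/(4σ).
T_eq = [1.77×10⁴ × 0.81 / (4 × 5.67×10⁻⁸)]^(1/4) = (6.31×10¹⁰)^(1/4) = 501 K.

T_eq ≈ 501 K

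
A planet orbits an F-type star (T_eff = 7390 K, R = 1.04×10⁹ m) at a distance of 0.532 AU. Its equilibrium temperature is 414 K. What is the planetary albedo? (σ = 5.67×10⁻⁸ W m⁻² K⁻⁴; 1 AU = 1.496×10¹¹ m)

d = 0.532 AU = 7.96×10¹⁰ m.
L = 4πR_⋆²σT_⋆⁴ = 4π(1.04×10⁹)² × 5.67×10⁻⁸ × (7390)⁴ = 2.30×10²⁷ W.
S = L/(4πd²) = 2.89×10⁴ W m⁻².
From T_eq⁴ = S(1−A)/(4σ): 1−A = 4σT_eq⁴/S.
1−A = 4 × 5.67×10⁻⁸ × (414)⁴ / 2.89×10⁴ = 0.231.

A ≈ 0.77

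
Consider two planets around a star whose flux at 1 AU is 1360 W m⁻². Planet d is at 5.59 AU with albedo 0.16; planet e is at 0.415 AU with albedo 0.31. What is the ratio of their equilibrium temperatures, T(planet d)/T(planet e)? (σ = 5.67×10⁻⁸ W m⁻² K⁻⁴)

T_eq = [S₀(1−A)/(4σd²)]^(1/4), so T ∝ (1−A)^(1/4) / √d.
T₁ = [1360×0.84/(4×5.67×10⁻⁸×5.59²)]^(1/4) = 112.68 K.
T₂ = [1360×0.69/(4×5.67×10⁻⁸×0.415²)]^(1/4) = 393.70 K.

T₁/T₂ ≈ 0.286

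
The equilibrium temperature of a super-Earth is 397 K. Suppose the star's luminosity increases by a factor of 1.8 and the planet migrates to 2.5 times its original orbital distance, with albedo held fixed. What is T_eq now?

T_eq ∝ L^(1/4) · d^(−1/2).
T′ = 397 × 1.8^(1/4) / 2.5^(1/2) = 291 K.

T_eq ≈ 291 K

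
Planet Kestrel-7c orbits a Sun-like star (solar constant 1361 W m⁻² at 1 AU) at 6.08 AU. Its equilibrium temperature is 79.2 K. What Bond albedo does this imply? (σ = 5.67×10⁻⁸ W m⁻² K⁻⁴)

Flux at 6.08 AU: S = 1361/6.08² = 36.8 W m⁻².
From T_eq⁴ = S(1−A)/(4σ): 1−A = 4σT_eq⁴/S.
1−A = 4 × 5.67×10⁻⁸ × (79.2)⁴ / 36.8 = 0.242.

A ≈ 0.76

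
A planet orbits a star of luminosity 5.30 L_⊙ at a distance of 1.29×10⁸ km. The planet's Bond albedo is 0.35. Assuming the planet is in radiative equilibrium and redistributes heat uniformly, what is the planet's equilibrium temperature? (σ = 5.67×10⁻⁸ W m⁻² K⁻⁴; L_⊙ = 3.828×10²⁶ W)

T_eq ≈ 408 K

d = 1.29×10⁸ km = 1.29×10¹¹ m.
L = 5.30 × 3.828×10²⁶ = 2.03×10²⁷ W.
Flux: S = L/(4πd²) = 2.03×10²⁷/(4π×(1.29×10¹¹)²) = 9700 W m⁻².
Energy balance: absorbed = emitted ⇒ πR²·S(1−A) = 4πR²·σT_eq⁴, so T_eq⁴ = S(1−A)/(4σ).
T_eq = [9700 × 0.65 / (4 × 5.67×10⁻⁸)]^(1/4) = (2.78×10¹⁰)^(1/4) = 408 K.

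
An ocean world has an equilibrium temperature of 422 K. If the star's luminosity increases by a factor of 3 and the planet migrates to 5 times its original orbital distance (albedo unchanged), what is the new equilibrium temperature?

T_eq ≈ 248 K

T_eq ∝ L^(1/4) · d^(−1/2).
T′ = 422 × 3^(1/4) / 5^(1/2) = 248 K.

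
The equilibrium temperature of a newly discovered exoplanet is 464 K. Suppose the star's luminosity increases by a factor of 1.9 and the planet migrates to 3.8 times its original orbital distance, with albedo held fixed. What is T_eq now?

T_eq ∝ L^(1/4) · d^(−1/2).
T′ = 464 × 1.9^(1/4) / 3.8^(1/2) = 279 K.

T_eq ≈ 279 K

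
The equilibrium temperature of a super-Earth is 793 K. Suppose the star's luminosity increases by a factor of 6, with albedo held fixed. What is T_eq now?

T_eq ∝ L^(1/4) · d^(−1/2).
T′ = 793 × 6^(1/4) = 1240 K.

T_eq ≈ 1240 K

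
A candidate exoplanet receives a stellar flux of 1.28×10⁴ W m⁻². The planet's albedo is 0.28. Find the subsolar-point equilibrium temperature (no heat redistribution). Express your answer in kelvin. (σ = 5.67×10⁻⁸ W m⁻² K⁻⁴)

At the subsolar point the surface absorbs S(1−A) and emits σT⁴ per unit area — no factor of 4, since only the local patch is in balance.
T = [1.28×10⁴ × 0.72 / 5.67×10⁻⁸]^(1/4) = (1.63×10¹¹)^(1/4) = 635 K.

T_ss ≈ 635 K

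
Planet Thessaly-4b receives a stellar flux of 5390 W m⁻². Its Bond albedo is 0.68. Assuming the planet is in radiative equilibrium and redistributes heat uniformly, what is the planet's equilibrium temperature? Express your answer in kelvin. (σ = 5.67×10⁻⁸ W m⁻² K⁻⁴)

Energy balance: absorbed = emitted ⇒ πR²·S(1−A) = 4πR²·σT_eq⁴, so T_eq⁴ = S(1−A)/(4σ).
T_eq = [5390 × 0.32 / (4 × 5.67×10⁻⁸)]^(1/4) = (7.60×10⁹)^(1/4) = 295 K.

T_eq ≈ 295 K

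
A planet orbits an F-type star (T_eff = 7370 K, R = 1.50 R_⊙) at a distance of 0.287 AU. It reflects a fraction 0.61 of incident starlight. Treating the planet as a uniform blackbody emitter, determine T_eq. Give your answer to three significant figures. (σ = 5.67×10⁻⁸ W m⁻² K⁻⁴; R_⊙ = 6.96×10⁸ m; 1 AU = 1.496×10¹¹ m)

T_eq ≈ 642 K

R_⋆ = 1.50 × 6.96×10⁸ = 1.04×10⁹ m.
d = 0.287 AU = 4.29×10¹⁰ m.
L = 4πR_⋆²σT_⋆⁴ = 4π(1.04×10⁹)² × 5.67×10⁻⁸ × (7370)⁴ = 2.29×10²⁷ W.
S = L/(4πd²) = 9.89×10⁴ W m⁻².
Energy balance: absorbed = emitted ⇒ πR²·S(1−A) = 4πR²·σT_eq⁴, so T_eq⁴ = S(1−A)/(4σ).
T_eq = [9.89×10⁴ × 0.39 / (4 × 5.67×10⁻⁸)]^(1/4) = (1.70×10¹¹)^(1/4) = 642 K.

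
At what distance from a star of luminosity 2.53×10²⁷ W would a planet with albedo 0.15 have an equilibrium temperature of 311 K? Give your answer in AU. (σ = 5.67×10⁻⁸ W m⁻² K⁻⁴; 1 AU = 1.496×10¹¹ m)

From T_eq⁴ = L(1−A)/(16πσd²): d = √[L(1−A)/(16πσT_eq⁴)].
d = √[2.53×10²⁷ × 0.85 / (16π × 5.67×10⁻⁸ × (311)⁴)] = 2.84×10¹¹ m = 1.90 AU.

d ≈ 1.90 AU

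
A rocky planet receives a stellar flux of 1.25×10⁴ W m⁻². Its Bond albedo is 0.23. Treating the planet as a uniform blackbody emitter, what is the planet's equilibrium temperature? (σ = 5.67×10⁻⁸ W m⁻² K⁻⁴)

T_eq ≈ 454 K

Energy balance: absorbed = emitted ⇒ πR²·S(1−A) = 4πR²·σT_eq⁴, so T_eq⁴ = S(1−A)/(4σ).
T_eq = [1.25×10⁴ × 0.77 / (4 × 5.67×10⁻⁸)]^(1/4) = (4.24×10¹⁰)^(1/4) = 454 K.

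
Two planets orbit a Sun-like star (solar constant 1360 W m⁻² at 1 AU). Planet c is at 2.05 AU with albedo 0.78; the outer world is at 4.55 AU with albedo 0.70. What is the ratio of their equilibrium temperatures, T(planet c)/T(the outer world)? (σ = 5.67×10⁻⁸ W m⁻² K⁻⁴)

T_eq = [S₀(1−A)/(4σd²)]^(1/4), so T ∝ (1−A)^(1/4) / √d.
T₁ = [1360×0.22/(4×5.67×10⁻⁸×2.05²)]^(1/4) = 133.11 K.
T₂ = [1360×0.30/(4×5.67×10⁻⁸×4.55²)]^(1/4) = 96.55 K.

T₁/T₂ ≈ 1.379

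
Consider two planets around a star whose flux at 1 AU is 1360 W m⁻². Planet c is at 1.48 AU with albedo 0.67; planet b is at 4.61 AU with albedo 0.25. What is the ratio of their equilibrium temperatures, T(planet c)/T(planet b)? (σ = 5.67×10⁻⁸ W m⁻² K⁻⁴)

T_eq = [S₀(1−A)/(4σd²)]^(1/4), so T ∝ (1−A)^(1/4) / √d.
T₁ = [1360×0.33/(4×5.67×10⁻⁸×1.48²)]^(1/4) = 173.37 K.
T₂ = [1360×0.75/(4×5.67×10⁻⁸×4.61²)]^(1/4) = 120.61 K.

T₁/T₂ ≈ 1.437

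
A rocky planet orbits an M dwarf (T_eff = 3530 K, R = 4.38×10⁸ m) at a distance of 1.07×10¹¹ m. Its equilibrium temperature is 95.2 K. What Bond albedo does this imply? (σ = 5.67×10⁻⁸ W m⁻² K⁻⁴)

A ≈ 0.87

L = 4πR_⋆²σT_⋆⁴ = 4π(4.38×10⁸)² × 5.67×10⁻⁸ × (3530)⁴ = 2.12×10²⁵ W.
S = L/(4πd²) = 148 W m⁻².
From T_eq⁴ = S(1−A)/(4σ): 1−A = 4σT_eq⁴/S.
1−A = 4 × 5.67×10⁻⁸ × (95.2)⁴ / 148 = 0.126.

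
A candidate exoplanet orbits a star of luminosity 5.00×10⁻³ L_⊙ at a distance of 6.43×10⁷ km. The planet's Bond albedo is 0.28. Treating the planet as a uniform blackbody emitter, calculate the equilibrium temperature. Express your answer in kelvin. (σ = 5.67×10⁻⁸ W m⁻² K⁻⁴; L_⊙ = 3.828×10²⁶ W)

T_eq ≈ 104 K

d = 6.43×10⁷ km = 6.43×10¹⁰ m.
L = 5.00×10⁻³ × 3.828×10²⁶ = 1.91×10²⁴ W.
Flux: S = L/(4πd²) = 1.91×10²⁴/(4π×(6.43×10¹⁰)²) = 36.8 W m⁻².
Energy balance: absorbed = emitted ⇒ πR²·S(1−A) = 4πR²·σT_eq⁴, so T_eq⁴ = S(1−A)/(4σ).
T_eq = [36.8 × 0.72 / (4 × 5.67×10⁻⁸)]^(1/4) = (1.17×10⁸)^(1/4) = 104 K.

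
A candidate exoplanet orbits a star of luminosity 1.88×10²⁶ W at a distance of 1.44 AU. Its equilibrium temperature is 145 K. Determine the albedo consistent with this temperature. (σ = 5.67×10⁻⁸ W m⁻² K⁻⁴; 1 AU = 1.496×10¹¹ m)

A ≈ 0.69

d = 1.44 AU = 2.15×10¹¹ m.
Flux: S = L/(4πd²) = 1.88×10²⁶/(4π×(2.15×10¹¹)²) = 322 W m⁻².
From T_eq⁴ = S(1−A)/(4σ): 1−A = 4σT_eq⁴/S.
1−A = 4 × 5.67×10⁻⁸ × (145)⁴ / 322 = 0.311.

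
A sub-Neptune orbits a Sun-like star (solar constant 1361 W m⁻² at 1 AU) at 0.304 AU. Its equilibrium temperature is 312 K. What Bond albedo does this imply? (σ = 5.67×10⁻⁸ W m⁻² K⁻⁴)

A ≈ 0.85

Flux at 0.304 AU: S = 1361/0.304² = 1.47×10⁴ W m⁻².
From T_eq⁴ = S(1−A)/(4σ): 1−A = 4σT_eq⁴/S.
1−A = 4 × 5.67×10⁻⁸ × (312)⁴ / 1.47×10⁴ = 0.146.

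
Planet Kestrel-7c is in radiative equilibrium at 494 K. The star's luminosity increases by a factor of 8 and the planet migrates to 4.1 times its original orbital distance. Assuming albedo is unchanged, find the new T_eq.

T_eq ≈ 410 K

T_eq ∝ L^(1/4) · d^(−1/2).
T′ = 494 × 8^(1/4) / 4.1^(1/2) = 410 K.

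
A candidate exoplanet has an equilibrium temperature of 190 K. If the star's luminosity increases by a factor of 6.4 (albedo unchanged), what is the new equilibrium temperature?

T_eq ≈ 302 K

T_eq ∝ L^(1/4) · d^(−1/2).
T′ = 190 × 6.4^(1/4) = 302 K.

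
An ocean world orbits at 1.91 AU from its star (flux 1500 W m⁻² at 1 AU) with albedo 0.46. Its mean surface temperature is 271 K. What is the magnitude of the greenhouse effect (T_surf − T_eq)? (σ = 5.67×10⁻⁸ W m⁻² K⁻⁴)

S = 1500/1.91² = 411.2 W m⁻².
T_eq = [S(1−A)/(4σ)]^(1/4) = [411.2×0.54/(4×5.67×10⁻⁸)]^(1/4) = 176.9 K.
ΔT = T_surf − T_eq = 271 − 176.9.

ΔT ≈ 94.1 K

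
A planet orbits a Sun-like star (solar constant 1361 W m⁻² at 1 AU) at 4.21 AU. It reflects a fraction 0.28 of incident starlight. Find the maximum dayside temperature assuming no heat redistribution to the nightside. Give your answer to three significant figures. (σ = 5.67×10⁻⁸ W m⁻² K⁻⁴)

T_ss ≈ 177 K

Flux at 4.21 AU: S = 1361/4.21² = 76.8 W m⁻².
With no redistribution each surface element balances locally: S(1−A) = σT⁴.
T = [76.8 × 0.72 / 5.67×10⁻⁸]^(1/4) = (9.75×10⁸)^(1/4) = 177 K.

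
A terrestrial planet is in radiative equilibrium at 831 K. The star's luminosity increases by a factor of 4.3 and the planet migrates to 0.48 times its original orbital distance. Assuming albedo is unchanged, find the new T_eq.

T_eq ∝ L^(1/4) · d^(−1/2).
T′ = 831 × 4.3^(1/4) / 0.48^(1/2) = 1730 K.

T_eq ≈ 1730 K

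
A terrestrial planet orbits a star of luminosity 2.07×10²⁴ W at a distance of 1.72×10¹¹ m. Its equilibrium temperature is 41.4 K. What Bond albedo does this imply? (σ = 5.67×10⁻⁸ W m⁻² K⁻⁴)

Flux: S = L/(4πd²) = 2.07×10²⁴/(4π×(1.72×10¹¹)²) = 5.57 W m⁻².
From T_eq⁴ = S(1−A)/(4σ): 1−A = 4σT_eq⁴/S.
1−A = 4 × 5.67×10⁻⁸ × (41.4)⁴ / 5.57 = 0.120.

A ≈ 0.88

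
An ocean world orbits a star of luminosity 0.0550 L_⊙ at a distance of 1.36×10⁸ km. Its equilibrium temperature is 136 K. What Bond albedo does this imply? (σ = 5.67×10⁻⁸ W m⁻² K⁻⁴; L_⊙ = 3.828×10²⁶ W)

A ≈ 0.14

d = 1.36×10⁸ km = 1.36×10¹¹ m.
L = 0.0550 × 3.828×10²⁶ = 2.11×10²⁵ W.
Flux: S = L/(4πd²) = 2.11×10²⁵/(4π×(1.36×10¹¹)²) = 90.6 W m⁻².
From T_eq⁴ = S(1−A)/(4σ): 1−A = 4σT_eq⁴/S.
1−A = 4 × 5.67×10⁻⁸ × (136)⁴ / 90.6 = 0.857.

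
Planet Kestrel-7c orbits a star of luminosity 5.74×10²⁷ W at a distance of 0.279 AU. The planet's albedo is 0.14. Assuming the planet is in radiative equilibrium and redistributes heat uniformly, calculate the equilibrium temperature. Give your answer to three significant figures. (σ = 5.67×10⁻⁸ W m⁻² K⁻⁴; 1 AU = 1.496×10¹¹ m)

T_eq ≈ 999 K

d = 0.279 AU = 4.17×10¹⁰ m.
Flux: S = L/(4πd²) = 5.74×10²⁷/(4π×(4.17×10¹⁰)²) = 2.62×10⁵ W m⁻².
Energy balance: absorbed = emitted ⇒ πR²·S(1−A) = 4πR²·σT_eq⁴, so T_eq⁴ = S(1−A)/(4σ).
T_eq = [2.62×10⁵ × 0.86 / (4 × 5.67×10⁻⁸)]^(1/4) = (9.94×10¹¹)^(1/4) = 999 K.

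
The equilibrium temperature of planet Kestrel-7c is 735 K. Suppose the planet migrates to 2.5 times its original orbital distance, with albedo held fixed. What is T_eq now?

T_eq ≈ 465 K

T_eq ∝ L^(1/4) · d^(−1/2).
T′ = 735 / 2.5^(1/2) = 465 K.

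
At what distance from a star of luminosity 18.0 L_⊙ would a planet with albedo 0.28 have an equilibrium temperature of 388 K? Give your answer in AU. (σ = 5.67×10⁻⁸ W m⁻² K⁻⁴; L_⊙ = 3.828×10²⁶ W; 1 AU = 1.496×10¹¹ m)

d ≈ 1.85 AU

L = 18.0 × 3.828×10²⁶ = 6.89×10²⁷ W.
From T_eq⁴ = L(1−A)/(16πσd²): d = √[L(1−A)/(16πσT_eq⁴)].
d = √[6.89×10²⁷ × 0.72 / (16π × 5.67×10⁻⁸ × (388)⁴)] = 2.77×10¹¹ m = 1.85 AU.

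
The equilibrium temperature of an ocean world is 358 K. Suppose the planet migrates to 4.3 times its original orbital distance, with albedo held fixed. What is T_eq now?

T_eq ≈ 173 K

T_eq ∝ L^(1/4) · d^(−1/2).
T′ = 358 / 4.3^(1/2) = 173 K.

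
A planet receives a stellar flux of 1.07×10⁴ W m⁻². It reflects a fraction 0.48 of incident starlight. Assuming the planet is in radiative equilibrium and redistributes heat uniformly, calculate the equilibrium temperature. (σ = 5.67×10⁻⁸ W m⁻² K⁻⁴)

T_eq ≈ 396 K

Energy balance: absorbed = emitted ⇒ πR²·S(1−A) = 4πR²·σT_eq⁴, so T_eq⁴ = S(1−A)/(4σ).
T_eq = [1.07×10⁴ × 0.52 / (4 × 5.67×10⁻⁸)]^(1/4) = (2.45×10¹⁰)^(1/4) = 396 K.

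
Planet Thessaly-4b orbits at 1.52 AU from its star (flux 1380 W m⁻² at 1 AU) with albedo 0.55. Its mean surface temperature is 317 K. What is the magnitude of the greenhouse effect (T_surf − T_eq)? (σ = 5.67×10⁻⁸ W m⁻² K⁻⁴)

ΔT ≈ 131.5 K

S = 1380/1.52² = 597.3 W m⁻².
T_eq = [S(1−A)/(4σ)]^(1/4) = [597.3×0.45/(4×5.67×10⁻⁸)]^(1/4) = 185.5 K.
ΔT = T_surf − T_eq = 317 − 185.5.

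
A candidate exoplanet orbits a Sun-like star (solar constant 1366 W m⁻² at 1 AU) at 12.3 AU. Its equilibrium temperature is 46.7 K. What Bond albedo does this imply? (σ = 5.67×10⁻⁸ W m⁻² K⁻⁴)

A ≈ 0.88

Flux at 12.3 AU: S = 1366/12.3² = 9.03 W m⁻².
From T_eq⁴ = S(1−A)/(4σ): 1−A = 4σT_eq⁴/S.
1−A = 4 × 5.67×10⁻⁸ × (46.7)⁴ / 9.03 = 0.119.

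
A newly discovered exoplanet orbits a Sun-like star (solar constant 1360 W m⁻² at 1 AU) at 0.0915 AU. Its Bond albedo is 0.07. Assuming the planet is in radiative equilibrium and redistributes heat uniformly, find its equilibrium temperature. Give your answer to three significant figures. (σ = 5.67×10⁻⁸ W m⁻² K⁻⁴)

T_eq ≈ 903 K

Flux at 0.0915 AU: S = 1360/0.0915² = 1.62×10⁵ W m⁻².
Energy balance: absorbed = emitted ⇒ πR²·S(1−A) = 4πR²·σT_eq⁴, so T_eq⁴ = S(1−A)/(4σ).
T_eq = [1.62×10⁵ × 0.93 / (4 × 5.67×10⁻⁸)]^(1/4) = (6.66×10¹¹)^(1/4) = 903 K.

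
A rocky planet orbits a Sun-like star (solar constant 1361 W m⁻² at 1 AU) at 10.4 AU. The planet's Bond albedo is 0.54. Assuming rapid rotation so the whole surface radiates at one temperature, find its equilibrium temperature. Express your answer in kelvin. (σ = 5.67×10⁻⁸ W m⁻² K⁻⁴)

Flux at 10.4 AU: S = 1361/10.4² = 12.6 W m⁻².
Energy balance: absorbed = emitted ⇒ πR²·S(1−A) = 4πR²·σT_eq⁴, so T_eq⁴ = S(1−A)/(4σ).
T_eq = [12.6 × 0.46 / (4 × 5.67×10⁻⁸)]^(1/4) = (2.55×10⁷)^(1/4) = 71.1 K.

T_eq ≈ 71.1 K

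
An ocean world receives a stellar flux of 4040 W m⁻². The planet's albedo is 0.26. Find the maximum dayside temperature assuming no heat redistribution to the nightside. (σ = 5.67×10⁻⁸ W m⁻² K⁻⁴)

With no redistribution each surface element balances locally: S(1−A) = σT⁴.
T = [4040 × 0.74 / 5.67×10⁻⁸]^(1/4) = (5.27×10¹⁰)^(1/4) = 479 K.

T_ss ≈ 479 K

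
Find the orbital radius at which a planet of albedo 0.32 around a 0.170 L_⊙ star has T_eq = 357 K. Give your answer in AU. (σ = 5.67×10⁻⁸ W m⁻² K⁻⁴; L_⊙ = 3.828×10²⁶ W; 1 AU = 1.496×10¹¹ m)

L = 0.170 × 3.828×10²⁶ = 6.51×10²⁵ W.
From T_eq⁴ = L(1−A)/(16πσd²): d = √[L(1−A)/(16πσT_eq⁴)].
d = √[6.51×10²⁵ × 0.68 / (16π × 5.67×10⁻⁸ × (357)⁴)] = 3.09×10¹⁰ m = 0.207 AU.

d ≈ 0.207 AU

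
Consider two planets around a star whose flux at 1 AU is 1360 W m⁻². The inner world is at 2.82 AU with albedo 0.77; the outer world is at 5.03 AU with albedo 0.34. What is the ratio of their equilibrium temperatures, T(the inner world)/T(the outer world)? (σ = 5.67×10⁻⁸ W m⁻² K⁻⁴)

T_eq = [S₀(1−A)/(4σd²)]^(1/4), so T ∝ (1−A)^(1/4) / √d.
T₁ = [1360×0.23/(4×5.67×10⁻⁸×2.82²)]^(1/4) = 114.76 K.
T₂ = [1360×0.66/(4×5.67×10⁻⁸×5.03²)]^(1/4) = 111.83 K.

T₁/T₂ ≈ 1.026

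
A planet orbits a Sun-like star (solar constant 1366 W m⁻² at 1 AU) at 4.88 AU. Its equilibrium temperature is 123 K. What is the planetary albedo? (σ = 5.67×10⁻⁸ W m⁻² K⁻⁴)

Flux at 4.88 AU: S = 1366/4.88² = 57.4 W m⁻².
From T_eq⁴ = S(1−A)/(4σ): 1−A = 4σT_eq⁴/S.
1−A = 4 × 5.67×10⁻⁸ × (123)⁴ / 57.4 = 0.905.

A ≈ 0.09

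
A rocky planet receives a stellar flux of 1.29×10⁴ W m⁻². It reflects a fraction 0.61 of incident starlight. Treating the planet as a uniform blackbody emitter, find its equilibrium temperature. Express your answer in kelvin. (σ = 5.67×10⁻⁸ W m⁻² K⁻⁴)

T_eq ≈ 386 K

Energy balance: absorbed = emitted ⇒ πR²·S(1−A) = 4πR²·σT_eq⁴, so T_eq⁴ = S(1−A)/(4σ).
T_eq = [1.29×10⁴ × 0.39 / (4 × 5.67×10⁻⁸)]^(1/4) = (2.22×10¹⁰)^(1/4) = 386 K.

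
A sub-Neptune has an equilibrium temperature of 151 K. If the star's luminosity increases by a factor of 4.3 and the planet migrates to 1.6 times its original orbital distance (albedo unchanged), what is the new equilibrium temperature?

T_eq ∝ L^(1/4) · d^(−1/2).
T′ = 151 × 4.3^(1/4) / 1.6^(1/2) = 172 K.

T_eq ≈ 172 K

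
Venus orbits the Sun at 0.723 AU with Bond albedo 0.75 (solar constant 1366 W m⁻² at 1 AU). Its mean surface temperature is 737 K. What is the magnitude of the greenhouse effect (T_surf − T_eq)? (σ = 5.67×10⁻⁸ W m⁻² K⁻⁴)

ΔT ≈ 505.3 K

S = 1366/0.723² = 2613 W m⁻².
T_eq = [S(1−A)/(4σ)]^(1/4) = [2613×0.25/(4×5.67×10⁻⁸)]^(1/4) = 231.7 K.
ΔT = T_surf − T_eq = 737 − 231.7.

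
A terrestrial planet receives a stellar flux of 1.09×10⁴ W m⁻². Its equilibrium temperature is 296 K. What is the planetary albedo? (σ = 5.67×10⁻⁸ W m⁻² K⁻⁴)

From T_eq⁴ = S(1−A)/(4σ): 1−A = 4σT_eq⁴/S.
1−A = 4 × 5.67×10⁻⁸ × (296)⁴ / 1.09×10⁴ = 0.160.

A ≈ 0.84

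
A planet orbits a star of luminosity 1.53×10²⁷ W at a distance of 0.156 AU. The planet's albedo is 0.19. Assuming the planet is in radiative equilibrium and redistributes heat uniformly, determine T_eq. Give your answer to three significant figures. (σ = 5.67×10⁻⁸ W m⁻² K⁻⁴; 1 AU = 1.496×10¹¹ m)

d = 0.156 AU = 2.33×10¹⁰ m.
Flux: S = L/(4πd²) = 1.53×10²⁷/(4π×(2.33×10¹⁰)²) = 2.24×10⁵ W m⁻².
Energy balance: absorbed = emitted ⇒ πR²·S(1−A) = 4πR²·σT_eq⁴, so T_eq⁴ = S(1−A)/(4σ).
T_eq = [2.24×10⁵ × 0.81 / (4 × 5.67×10⁻⁸)]^(1/4) = (7.98×10¹¹)^(1/4) = 945 K.

T_eq ≈ 945 K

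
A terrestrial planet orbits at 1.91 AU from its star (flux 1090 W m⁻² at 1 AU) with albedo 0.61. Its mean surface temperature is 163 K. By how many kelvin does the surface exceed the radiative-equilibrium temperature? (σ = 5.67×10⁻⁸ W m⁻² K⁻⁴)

ΔT ≈ 12.4 K

S = 1090/1.91² = 298.8 W m⁻².
T_eq = [S(1−A)/(4σ)]^(1/4) = [298.8×0.39/(4×5.67×10⁻⁸)]^(1/4) = 150.6 K.
ΔT = T_surf − T_eq = 163 − 150.6.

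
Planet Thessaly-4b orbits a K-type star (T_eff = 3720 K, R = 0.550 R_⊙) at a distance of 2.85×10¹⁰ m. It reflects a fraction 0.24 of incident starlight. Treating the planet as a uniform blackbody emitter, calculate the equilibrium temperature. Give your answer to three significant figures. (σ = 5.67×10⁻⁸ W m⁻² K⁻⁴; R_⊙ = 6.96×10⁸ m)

R_⋆ = 0.550 × 6.96×10⁸ = 3.83×10⁸ m.
L = 4πR_⋆²σT_⋆⁴ = 4π(3.83×10⁸)² × 5.67×10⁻⁸ × (3720)⁴ = 2.00×10²⁵ W.
S = L/(4πd²) = 1960 W m⁻².
Energy balance: absorbed = emitted ⇒ πR²·S(1−A) = 4πR²·σT_eq⁴, so T_eq⁴ = S(1−A)/(4σ).
T_eq = [1960 × 0.76 / (4 × 5.67×10⁻⁸)]^(1/4) = (6.56×10⁹)^(1/4) = 285 K.

T_eq ≈ 285 K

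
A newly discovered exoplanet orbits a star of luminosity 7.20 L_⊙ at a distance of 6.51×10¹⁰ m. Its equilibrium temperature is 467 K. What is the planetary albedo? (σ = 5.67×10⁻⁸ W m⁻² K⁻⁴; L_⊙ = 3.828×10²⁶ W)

L = 7.20 × 3.828×10²⁶ = 2.76×10²⁷ W.
Flux: S = L/(4πd²) = 2.76×10²⁷/(4π×(6.51×10¹⁰)²) = 5.18×10⁴ W m⁻².
From T_eq⁴ = S(1−A)/(4σ): 1−A = 4σT_eq⁴/S.
1−A = 4 × 5.67×10⁻⁸ × (467)⁴ / 5.18×10⁴ = 0.208.

A ≈ 0.79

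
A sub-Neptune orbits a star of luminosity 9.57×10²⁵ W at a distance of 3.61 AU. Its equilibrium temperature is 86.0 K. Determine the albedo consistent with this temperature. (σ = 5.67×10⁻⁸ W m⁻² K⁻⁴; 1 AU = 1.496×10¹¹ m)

A ≈ 0.52

d = 3.61 AU = 5.40×10¹¹ m.
Flux: S = L/(4πd²) = 9.57×10²⁵/(4π×(5.40×10¹¹)²) = 26.1 W m⁻².
From T_eq⁴ = S(1−A)/(4σ): 1−A = 4σT_eq⁴/S.
1−A = 4 × 5.67×10⁻⁸ × (86.0)⁴ / 26.1 = 0.475.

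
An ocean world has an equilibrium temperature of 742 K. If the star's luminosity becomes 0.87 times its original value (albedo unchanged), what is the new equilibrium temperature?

T_eq ∝ L^(1/4) · d^(−1/2).
T′ = 742 × 0.87^(1/4) = 717 K.

T_eq ≈ 717 K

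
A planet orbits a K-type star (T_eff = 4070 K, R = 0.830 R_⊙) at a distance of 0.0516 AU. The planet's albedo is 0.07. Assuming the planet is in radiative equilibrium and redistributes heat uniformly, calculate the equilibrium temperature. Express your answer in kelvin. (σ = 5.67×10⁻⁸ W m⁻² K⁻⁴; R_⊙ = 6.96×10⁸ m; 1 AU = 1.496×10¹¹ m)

T_eq ≈ 773 K

R_⋆ = 0.830 × 6.96×10⁸ = 5.78×10⁸ m.
d = 0.0516 AU = 7.72×10⁹ m.
L = 4πR_⋆²σT_⋆⁴ = 4π(5.78×10⁸)² × 5.67×10⁻⁸ × (4070)⁴ = 6.52×10²⁵ W.
S = L/(4πd²) = 8.71×10⁴ W m⁻².
Energy balance: absorbed = emitted ⇒ πR²·S(1−A) = 4πR²·σT_eq⁴, so T_eq⁴ = S(1−A)/(4σ).
T_eq = [8.71×10⁴ × 0.93 / (4 × 5.67×10⁻⁸)]^(1/4) = (3.57×10¹¹)^(1/4) = 773 K.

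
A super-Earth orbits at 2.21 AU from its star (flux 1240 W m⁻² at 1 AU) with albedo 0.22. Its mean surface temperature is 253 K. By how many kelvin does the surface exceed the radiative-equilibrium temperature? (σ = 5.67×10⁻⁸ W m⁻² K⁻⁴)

ΔT ≈ 81.1 K

S = 1240/2.21² = 253.9 W m⁻².
T_eq = [S(1−A)/(4σ)]^(1/4) = [253.9×0.78/(4×5.67×10⁻⁸)]^(1/4) = 171.9 K.
ΔT = T_surf − T_eq = 253 − 171.9.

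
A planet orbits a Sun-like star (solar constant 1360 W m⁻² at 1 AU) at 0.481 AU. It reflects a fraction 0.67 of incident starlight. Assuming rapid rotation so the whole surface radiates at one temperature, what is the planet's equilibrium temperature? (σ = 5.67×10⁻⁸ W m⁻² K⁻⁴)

Flux at 0.481 AU: S = 1360/0.481² = 5880 W m⁻².
Energy balance: absorbed = emitted ⇒ πR²·S(1−A) = 4πR²·σT_eq⁴, so T_eq⁴ = S(1−A)/(4σ).
T_eq = [5880 × 0.33 / (4 × 5.67×10⁻⁸)]^(1/4) = (8.55×10⁹)^(1/4) = 304 K.

T_eq ≈ 304 K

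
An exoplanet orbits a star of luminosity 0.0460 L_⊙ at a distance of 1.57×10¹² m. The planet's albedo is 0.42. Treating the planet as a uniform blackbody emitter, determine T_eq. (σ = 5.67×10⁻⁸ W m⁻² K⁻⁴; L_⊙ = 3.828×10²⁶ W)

L = 0.0460 × 3.828×10²⁶ = 1.76×10²⁵ W.
Flux: S = L/(4πd²) = 1.76×10²⁵/(4π×(1.57×10¹²)²) = 0.568 W m⁻².
Energy balance: absorbed = emitted ⇒ πR²·S(1−A) = 4πR²·σT_eq⁴, so T_eq⁴ = S(1−A)/(4σ).
T_eq = [0.568 × 0.58 / (4 × 5.67×10⁻⁸)]^(1/4) = (1.45×10⁶)^(1/4) = 34.7 K.

T_eq ≈ 34.7 K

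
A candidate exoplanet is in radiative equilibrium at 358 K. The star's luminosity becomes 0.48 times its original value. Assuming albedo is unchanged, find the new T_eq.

T_eq ≈ 298 K

T_eq ∝ L^(1/4) · d^(−1/2).
T′ = 358 × 0.48^(1/4) = 298 K.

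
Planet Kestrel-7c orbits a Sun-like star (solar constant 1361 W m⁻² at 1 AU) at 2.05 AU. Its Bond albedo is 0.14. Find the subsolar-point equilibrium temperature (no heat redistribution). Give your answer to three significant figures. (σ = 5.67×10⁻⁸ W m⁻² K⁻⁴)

T_ss ≈ 265 K

Flux at 2.05 AU: S = 1361/2.05² = 324 W m⁻².
At the subsolar point the surface absorbs S(1−A) and emits σT⁴ per unit area — no factor of 4, since only the local patch is in balance.
T = [324 × 0.86 / 5.67×10⁻⁸]^(1/4) = (4.91×10⁹)^(1/4) = 265 K.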